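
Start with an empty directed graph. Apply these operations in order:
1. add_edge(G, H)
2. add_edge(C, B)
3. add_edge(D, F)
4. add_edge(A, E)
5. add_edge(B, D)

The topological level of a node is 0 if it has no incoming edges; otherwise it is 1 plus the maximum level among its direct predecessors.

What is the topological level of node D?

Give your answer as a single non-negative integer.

Op 1: add_edge(G, H). Edges now: 1
Op 2: add_edge(C, B). Edges now: 2
Op 3: add_edge(D, F). Edges now: 3
Op 4: add_edge(A, E). Edges now: 4
Op 5: add_edge(B, D). Edges now: 5
Compute levels (Kahn BFS):
  sources (in-degree 0): A, C, G
  process A: level=0
    A->E: in-degree(E)=0, level(E)=1, enqueue
  process C: level=0
    C->B: in-degree(B)=0, level(B)=1, enqueue
  process G: level=0
    G->H: in-degree(H)=0, level(H)=1, enqueue
  process E: level=1
  process B: level=1
    B->D: in-degree(D)=0, level(D)=2, enqueue
  process H: level=1
  process D: level=2
    D->F: in-degree(F)=0, level(F)=3, enqueue
  process F: level=3
All levels: A:0, B:1, C:0, D:2, E:1, F:3, G:0, H:1
level(D) = 2

Answer: 2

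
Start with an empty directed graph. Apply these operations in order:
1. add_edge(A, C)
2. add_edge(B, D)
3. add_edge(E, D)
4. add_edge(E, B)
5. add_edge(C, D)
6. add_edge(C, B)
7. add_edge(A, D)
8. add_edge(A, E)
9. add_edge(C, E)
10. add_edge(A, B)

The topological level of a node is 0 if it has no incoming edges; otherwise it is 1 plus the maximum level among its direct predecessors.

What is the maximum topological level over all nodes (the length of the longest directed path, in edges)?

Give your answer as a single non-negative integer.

Answer: 4

Derivation:
Op 1: add_edge(A, C). Edges now: 1
Op 2: add_edge(B, D). Edges now: 2
Op 3: add_edge(E, D). Edges now: 3
Op 4: add_edge(E, B). Edges now: 4
Op 5: add_edge(C, D). Edges now: 5
Op 6: add_edge(C, B). Edges now: 6
Op 7: add_edge(A, D). Edges now: 7
Op 8: add_edge(A, E). Edges now: 8
Op 9: add_edge(C, E). Edges now: 9
Op 10: add_edge(A, B). Edges now: 10
Compute levels (Kahn BFS):
  sources (in-degree 0): A
  process A: level=0
    A->B: in-degree(B)=2, level(B)>=1
    A->C: in-degree(C)=0, level(C)=1, enqueue
    A->D: in-degree(D)=3, level(D)>=1
    A->E: in-degree(E)=1, level(E)>=1
  process C: level=1
    C->B: in-degree(B)=1, level(B)>=2
    C->D: in-degree(D)=2, level(D)>=2
    C->E: in-degree(E)=0, level(E)=2, enqueue
  process E: level=2
    E->B: in-degree(B)=0, level(B)=3, enqueue
    E->D: in-degree(D)=1, level(D)>=3
  process B: level=3
    B->D: in-degree(D)=0, level(D)=4, enqueue
  process D: level=4
All levels: A:0, B:3, C:1, D:4, E:2
max level = 4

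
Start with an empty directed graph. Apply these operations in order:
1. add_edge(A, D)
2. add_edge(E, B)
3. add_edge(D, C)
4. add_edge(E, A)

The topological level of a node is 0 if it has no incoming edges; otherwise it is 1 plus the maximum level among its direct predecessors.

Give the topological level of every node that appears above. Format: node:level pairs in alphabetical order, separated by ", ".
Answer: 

Op 1: add_edge(A, D). Edges now: 1
Op 2: add_edge(E, B). Edges now: 2
Op 3: add_edge(D, C). Edges now: 3
Op 4: add_edge(E, A). Edges now: 4
Compute levels (Kahn BFS):
  sources (in-degree 0): E
  process E: level=0
    E->A: in-degree(A)=0, level(A)=1, enqueue
    E->B: in-degree(B)=0, level(B)=1, enqueue
  process A: level=1
    A->D: in-degree(D)=0, level(D)=2, enqueue
  process B: level=1
  process D: level=2
    D->C: in-degree(C)=0, level(C)=3, enqueue
  process C: level=3
All levels: A:1, B:1, C:3, D:2, E:0

Answer: A:1, B:1, C:3, D:2, E:0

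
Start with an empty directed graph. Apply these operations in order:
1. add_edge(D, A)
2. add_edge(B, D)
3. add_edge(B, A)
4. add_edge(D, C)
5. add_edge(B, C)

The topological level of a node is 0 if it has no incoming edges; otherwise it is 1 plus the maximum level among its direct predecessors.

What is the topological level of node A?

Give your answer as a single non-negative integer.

Op 1: add_edge(D, A). Edges now: 1
Op 2: add_edge(B, D). Edges now: 2
Op 3: add_edge(B, A). Edges now: 3
Op 4: add_edge(D, C). Edges now: 4
Op 5: add_edge(B, C). Edges now: 5
Compute levels (Kahn BFS):
  sources (in-degree 0): B
  process B: level=0
    B->A: in-degree(A)=1, level(A)>=1
    B->C: in-degree(C)=1, level(C)>=1
    B->D: in-degree(D)=0, level(D)=1, enqueue
  process D: level=1
    D->A: in-degree(A)=0, level(A)=2, enqueue
    D->C: in-degree(C)=0, level(C)=2, enqueue
  process A: level=2
  process C: level=2
All levels: A:2, B:0, C:2, D:1
level(A) = 2

Answer: 2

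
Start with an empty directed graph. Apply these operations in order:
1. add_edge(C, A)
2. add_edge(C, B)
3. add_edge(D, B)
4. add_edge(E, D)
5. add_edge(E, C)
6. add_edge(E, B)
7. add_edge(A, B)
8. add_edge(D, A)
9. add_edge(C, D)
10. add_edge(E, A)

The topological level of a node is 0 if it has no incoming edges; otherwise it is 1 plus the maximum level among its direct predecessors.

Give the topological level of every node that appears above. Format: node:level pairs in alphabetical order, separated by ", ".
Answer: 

Answer: A:3, B:4, C:1, D:2, E:0

Derivation:
Op 1: add_edge(C, A). Edges now: 1
Op 2: add_edge(C, B). Edges now: 2
Op 3: add_edge(D, B). Edges now: 3
Op 4: add_edge(E, D). Edges now: 4
Op 5: add_edge(E, C). Edges now: 5
Op 6: add_edge(E, B). Edges now: 6
Op 7: add_edge(A, B). Edges now: 7
Op 8: add_edge(D, A). Edges now: 8
Op 9: add_edge(C, D). Edges now: 9
Op 10: add_edge(E, A). Edges now: 10
Compute levels (Kahn BFS):
  sources (in-degree 0): E
  process E: level=0
    E->A: in-degree(A)=2, level(A)>=1
    E->B: in-degree(B)=3, level(B)>=1
    E->C: in-degree(C)=0, level(C)=1, enqueue
    E->D: in-degree(D)=1, level(D)>=1
  process C: level=1
    C->A: in-degree(A)=1, level(A)>=2
    C->B: in-degree(B)=2, level(B)>=2
    C->D: in-degree(D)=0, level(D)=2, enqueue
  process D: level=2
    D->A: in-degree(A)=0, level(A)=3, enqueue
    D->B: in-degree(B)=1, level(B)>=3
  process A: level=3
    A->B: in-degree(B)=0, level(B)=4, enqueue
  process B: level=4
All levels: A:3, B:4, C:1, D:2, E:0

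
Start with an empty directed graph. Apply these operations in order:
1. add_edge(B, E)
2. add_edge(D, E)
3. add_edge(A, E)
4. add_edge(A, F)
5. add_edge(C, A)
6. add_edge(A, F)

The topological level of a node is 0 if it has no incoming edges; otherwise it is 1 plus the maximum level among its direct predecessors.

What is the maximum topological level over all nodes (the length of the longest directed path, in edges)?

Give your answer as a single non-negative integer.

Answer: 2

Derivation:
Op 1: add_edge(B, E). Edges now: 1
Op 2: add_edge(D, E). Edges now: 2
Op 3: add_edge(A, E). Edges now: 3
Op 4: add_edge(A, F). Edges now: 4
Op 5: add_edge(C, A). Edges now: 5
Op 6: add_edge(A, F) (duplicate, no change). Edges now: 5
Compute levels (Kahn BFS):
  sources (in-degree 0): B, C, D
  process B: level=0
    B->E: in-degree(E)=2, level(E)>=1
  process C: level=0
    C->A: in-degree(A)=0, level(A)=1, enqueue
  process D: level=0
    D->E: in-degree(E)=1, level(E)>=1
  process A: level=1
    A->E: in-degree(E)=0, level(E)=2, enqueue
    A->F: in-degree(F)=0, level(F)=2, enqueue
  process E: level=2
  process F: level=2
All levels: A:1, B:0, C:0, D:0, E:2, F:2
max level = 2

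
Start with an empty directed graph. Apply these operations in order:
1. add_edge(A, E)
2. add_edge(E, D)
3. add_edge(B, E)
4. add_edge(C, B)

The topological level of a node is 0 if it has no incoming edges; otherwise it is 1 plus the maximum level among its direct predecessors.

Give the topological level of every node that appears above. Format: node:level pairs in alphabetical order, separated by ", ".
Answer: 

Op 1: add_edge(A, E). Edges now: 1
Op 2: add_edge(E, D). Edges now: 2
Op 3: add_edge(B, E). Edges now: 3
Op 4: add_edge(C, B). Edges now: 4
Compute levels (Kahn BFS):
  sources (in-degree 0): A, C
  process A: level=0
    A->E: in-degree(E)=1, level(E)>=1
  process C: level=0
    C->B: in-degree(B)=0, level(B)=1, enqueue
  process B: level=1
    B->E: in-degree(E)=0, level(E)=2, enqueue
  process E: level=2
    E->D: in-degree(D)=0, level(D)=3, enqueue
  process D: level=3
All levels: A:0, B:1, C:0, D:3, E:2

Answer: A:0, B:1, C:0, D:3, E:2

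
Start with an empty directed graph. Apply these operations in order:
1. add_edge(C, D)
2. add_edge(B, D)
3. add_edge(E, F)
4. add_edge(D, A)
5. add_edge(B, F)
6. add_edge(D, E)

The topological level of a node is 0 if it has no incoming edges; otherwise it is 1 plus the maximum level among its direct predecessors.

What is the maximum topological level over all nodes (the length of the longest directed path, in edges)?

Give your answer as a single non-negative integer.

Answer: 3

Derivation:
Op 1: add_edge(C, D). Edges now: 1
Op 2: add_edge(B, D). Edges now: 2
Op 3: add_edge(E, F). Edges now: 3
Op 4: add_edge(D, A). Edges now: 4
Op 5: add_edge(B, F). Edges now: 5
Op 6: add_edge(D, E). Edges now: 6
Compute levels (Kahn BFS):
  sources (in-degree 0): B, C
  process B: level=0
    B->D: in-degree(D)=1, level(D)>=1
    B->F: in-degree(F)=1, level(F)>=1
  process C: level=0
    C->D: in-degree(D)=0, level(D)=1, enqueue
  process D: level=1
    D->A: in-degree(A)=0, level(A)=2, enqueue
    D->E: in-degree(E)=0, level(E)=2, enqueue
  process A: level=2
  process E: level=2
    E->F: in-degree(F)=0, level(F)=3, enqueue
  process F: level=3
All levels: A:2, B:0, C:0, D:1, E:2, F:3
max level = 3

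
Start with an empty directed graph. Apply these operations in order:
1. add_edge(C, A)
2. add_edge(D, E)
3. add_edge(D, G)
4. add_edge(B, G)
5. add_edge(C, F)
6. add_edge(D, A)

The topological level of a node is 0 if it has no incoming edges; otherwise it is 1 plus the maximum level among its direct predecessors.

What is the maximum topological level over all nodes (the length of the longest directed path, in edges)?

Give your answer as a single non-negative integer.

Answer: 1

Derivation:
Op 1: add_edge(C, A). Edges now: 1
Op 2: add_edge(D, E). Edges now: 2
Op 3: add_edge(D, G). Edges now: 3
Op 4: add_edge(B, G). Edges now: 4
Op 5: add_edge(C, F). Edges now: 5
Op 6: add_edge(D, A). Edges now: 6
Compute levels (Kahn BFS):
  sources (in-degree 0): B, C, D
  process B: level=0
    B->G: in-degree(G)=1, level(G)>=1
  process C: level=0
    C->A: in-degree(A)=1, level(A)>=1
    C->F: in-degree(F)=0, level(F)=1, enqueue
  process D: level=0
    D->A: in-degree(A)=0, level(A)=1, enqueue
    D->E: in-degree(E)=0, level(E)=1, enqueue
    D->G: in-degree(G)=0, level(G)=1, enqueue
  process F: level=1
  process A: level=1
  process E: level=1
  process G: level=1
All levels: A:1, B:0, C:0, D:0, E:1, F:1, G:1
max level = 1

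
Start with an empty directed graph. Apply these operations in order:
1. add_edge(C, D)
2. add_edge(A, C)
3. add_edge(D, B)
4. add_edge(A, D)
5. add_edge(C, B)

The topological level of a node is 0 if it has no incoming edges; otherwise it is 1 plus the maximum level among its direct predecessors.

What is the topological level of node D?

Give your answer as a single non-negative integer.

Answer: 2

Derivation:
Op 1: add_edge(C, D). Edges now: 1
Op 2: add_edge(A, C). Edges now: 2
Op 3: add_edge(D, B). Edges now: 3
Op 4: add_edge(A, D). Edges now: 4
Op 5: add_edge(C, B). Edges now: 5
Compute levels (Kahn BFS):
  sources (in-degree 0): A
  process A: level=0
    A->C: in-degree(C)=0, level(C)=1, enqueue
    A->D: in-degree(D)=1, level(D)>=1
  process C: level=1
    C->B: in-degree(B)=1, level(B)>=2
    C->D: in-degree(D)=0, level(D)=2, enqueue
  process D: level=2
    D->B: in-degree(B)=0, level(B)=3, enqueue
  process B: level=3
All levels: A:0, B:3, C:1, D:2
level(D) = 2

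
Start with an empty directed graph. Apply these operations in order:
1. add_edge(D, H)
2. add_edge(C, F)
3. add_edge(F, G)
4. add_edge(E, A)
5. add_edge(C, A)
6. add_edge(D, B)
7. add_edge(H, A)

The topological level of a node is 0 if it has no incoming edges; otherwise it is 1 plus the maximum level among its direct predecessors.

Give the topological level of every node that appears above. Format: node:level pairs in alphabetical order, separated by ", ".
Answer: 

Op 1: add_edge(D, H). Edges now: 1
Op 2: add_edge(C, F). Edges now: 2
Op 3: add_edge(F, G). Edges now: 3
Op 4: add_edge(E, A). Edges now: 4
Op 5: add_edge(C, A). Edges now: 5
Op 6: add_edge(D, B). Edges now: 6
Op 7: add_edge(H, A). Edges now: 7
Compute levels (Kahn BFS):
  sources (in-degree 0): C, D, E
  process C: level=0
    C->A: in-degree(A)=2, level(A)>=1
    C->F: in-degree(F)=0, level(F)=1, enqueue
  process D: level=0
    D->B: in-degree(B)=0, level(B)=1, enqueue
    D->H: in-degree(H)=0, level(H)=1, enqueue
  process E: level=0
    E->A: in-degree(A)=1, level(A)>=1
  process F: level=1
    F->G: in-degree(G)=0, level(G)=2, enqueue
  process B: level=1
  process H: level=1
    H->A: in-degree(A)=0, level(A)=2, enqueue
  process G: level=2
  process A: level=2
All levels: A:2, B:1, C:0, D:0, E:0, F:1, G:2, H:1

Answer: A:2, B:1, C:0, D:0, E:0, F:1, G:2, H:1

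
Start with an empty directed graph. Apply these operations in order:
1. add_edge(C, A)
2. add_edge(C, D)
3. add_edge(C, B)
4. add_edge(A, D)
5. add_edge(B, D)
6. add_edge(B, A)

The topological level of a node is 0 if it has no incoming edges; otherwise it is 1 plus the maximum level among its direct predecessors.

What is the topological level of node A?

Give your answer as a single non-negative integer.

Answer: 2

Derivation:
Op 1: add_edge(C, A). Edges now: 1
Op 2: add_edge(C, D). Edges now: 2
Op 3: add_edge(C, B). Edges now: 3
Op 4: add_edge(A, D). Edges now: 4
Op 5: add_edge(B, D). Edges now: 5
Op 6: add_edge(B, A). Edges now: 6
Compute levels (Kahn BFS):
  sources (in-degree 0): C
  process C: level=0
    C->A: in-degree(A)=1, level(A)>=1
    C->B: in-degree(B)=0, level(B)=1, enqueue
    C->D: in-degree(D)=2, level(D)>=1
  process B: level=1
    B->A: in-degree(A)=0, level(A)=2, enqueue
    B->D: in-degree(D)=1, level(D)>=2
  process A: level=2
    A->D: in-degree(D)=0, level(D)=3, enqueue
  process D: level=3
All levels: A:2, B:1, C:0, D:3
level(A) = 2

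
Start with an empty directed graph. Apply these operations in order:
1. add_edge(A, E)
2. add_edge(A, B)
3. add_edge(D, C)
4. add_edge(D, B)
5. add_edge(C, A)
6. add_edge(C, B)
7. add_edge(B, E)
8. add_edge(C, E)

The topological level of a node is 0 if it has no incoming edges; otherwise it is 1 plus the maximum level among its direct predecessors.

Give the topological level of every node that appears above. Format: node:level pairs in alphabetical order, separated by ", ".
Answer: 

Answer: A:2, B:3, C:1, D:0, E:4

Derivation:
Op 1: add_edge(A, E). Edges now: 1
Op 2: add_edge(A, B). Edges now: 2
Op 3: add_edge(D, C). Edges now: 3
Op 4: add_edge(D, B). Edges now: 4
Op 5: add_edge(C, A). Edges now: 5
Op 6: add_edge(C, B). Edges now: 6
Op 7: add_edge(B, E). Edges now: 7
Op 8: add_edge(C, E). Edges now: 8
Compute levels (Kahn BFS):
  sources (in-degree 0): D
  process D: level=0
    D->B: in-degree(B)=2, level(B)>=1
    D->C: in-degree(C)=0, level(C)=1, enqueue
  process C: level=1
    C->A: in-degree(A)=0, level(A)=2, enqueue
    C->B: in-degree(B)=1, level(B)>=2
    C->E: in-degree(E)=2, level(E)>=2
  process A: level=2
    A->B: in-degree(B)=0, level(B)=3, enqueue
    A->E: in-degree(E)=1, level(E)>=3
  process B: level=3
    B->E: in-degree(E)=0, level(E)=4, enqueue
  process E: level=4
All levels: A:2, B:3, C:1, D:0, E:4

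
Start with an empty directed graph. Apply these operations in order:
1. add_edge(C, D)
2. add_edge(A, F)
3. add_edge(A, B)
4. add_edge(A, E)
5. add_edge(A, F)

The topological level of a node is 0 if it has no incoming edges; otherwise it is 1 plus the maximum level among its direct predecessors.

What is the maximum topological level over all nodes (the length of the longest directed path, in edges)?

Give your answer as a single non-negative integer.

Op 1: add_edge(C, D). Edges now: 1
Op 2: add_edge(A, F). Edges now: 2
Op 3: add_edge(A, B). Edges now: 3
Op 4: add_edge(A, E). Edges now: 4
Op 5: add_edge(A, F) (duplicate, no change). Edges now: 4
Compute levels (Kahn BFS):
  sources (in-degree 0): A, C
  process A: level=0
    A->B: in-degree(B)=0, level(B)=1, enqueue
    A->E: in-degree(E)=0, level(E)=1, enqueue
    A->F: in-degree(F)=0, level(F)=1, enqueue
  process C: level=0
    C->D: in-degree(D)=0, level(D)=1, enqueue
  process B: level=1
  process E: level=1
  process F: level=1
  process D: level=1
All levels: A:0, B:1, C:0, D:1, E:1, F:1
max level = 1

Answer: 1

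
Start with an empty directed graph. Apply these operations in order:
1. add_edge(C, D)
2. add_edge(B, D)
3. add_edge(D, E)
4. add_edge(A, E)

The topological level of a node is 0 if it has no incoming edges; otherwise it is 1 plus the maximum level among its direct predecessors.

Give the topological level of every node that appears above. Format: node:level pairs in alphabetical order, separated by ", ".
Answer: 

Answer: A:0, B:0, C:0, D:1, E:2

Derivation:
Op 1: add_edge(C, D). Edges now: 1
Op 2: add_edge(B, D). Edges now: 2
Op 3: add_edge(D, E). Edges now: 3
Op 4: add_edge(A, E). Edges now: 4
Compute levels (Kahn BFS):
  sources (in-degree 0): A, B, C
  process A: level=0
    A->E: in-degree(E)=1, level(E)>=1
  process B: level=0
    B->D: in-degree(D)=1, level(D)>=1
  process C: level=0
    C->D: in-degree(D)=0, level(D)=1, enqueue
  process D: level=1
    D->E: in-degree(E)=0, level(E)=2, enqueue
  process E: level=2
All levels: A:0, B:0, C:0, D:1, E:2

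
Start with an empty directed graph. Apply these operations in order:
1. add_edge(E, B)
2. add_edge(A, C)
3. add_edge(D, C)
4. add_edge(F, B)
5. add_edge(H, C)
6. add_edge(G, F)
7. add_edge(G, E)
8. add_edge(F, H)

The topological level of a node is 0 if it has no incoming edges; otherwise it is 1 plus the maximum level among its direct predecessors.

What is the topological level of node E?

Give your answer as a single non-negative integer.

Op 1: add_edge(E, B). Edges now: 1
Op 2: add_edge(A, C). Edges now: 2
Op 3: add_edge(D, C). Edges now: 3
Op 4: add_edge(F, B). Edges now: 4
Op 5: add_edge(H, C). Edges now: 5
Op 6: add_edge(G, F). Edges now: 6
Op 7: add_edge(G, E). Edges now: 7
Op 8: add_edge(F, H). Edges now: 8
Compute levels (Kahn BFS):
  sources (in-degree 0): A, D, G
  process A: level=0
    A->C: in-degree(C)=2, level(C)>=1
  process D: level=0
    D->C: in-degree(C)=1, level(C)>=1
  process G: level=0
    G->E: in-degree(E)=0, level(E)=1, enqueue
    G->F: in-degree(F)=0, level(F)=1, enqueue
  process E: level=1
    E->B: in-degree(B)=1, level(B)>=2
  process F: level=1
    F->B: in-degree(B)=0, level(B)=2, enqueue
    F->H: in-degree(H)=0, level(H)=2, enqueue
  process B: level=2
  process H: level=2
    H->C: in-degree(C)=0, level(C)=3, enqueue
  process C: level=3
All levels: A:0, B:2, C:3, D:0, E:1, F:1, G:0, H:2
level(E) = 1

Answer: 1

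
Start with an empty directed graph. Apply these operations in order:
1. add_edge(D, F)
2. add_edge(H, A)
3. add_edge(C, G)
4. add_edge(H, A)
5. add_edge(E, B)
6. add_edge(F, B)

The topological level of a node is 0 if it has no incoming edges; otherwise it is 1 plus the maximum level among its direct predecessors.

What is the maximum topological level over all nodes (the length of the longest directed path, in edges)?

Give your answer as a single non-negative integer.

Answer: 2

Derivation:
Op 1: add_edge(D, F). Edges now: 1
Op 2: add_edge(H, A). Edges now: 2
Op 3: add_edge(C, G). Edges now: 3
Op 4: add_edge(H, A) (duplicate, no change). Edges now: 3
Op 5: add_edge(E, B). Edges now: 4
Op 6: add_edge(F, B). Edges now: 5
Compute levels (Kahn BFS):
  sources (in-degree 0): C, D, E, H
  process C: level=0
    C->G: in-degree(G)=0, level(G)=1, enqueue
  process D: level=0
    D->F: in-degree(F)=0, level(F)=1, enqueue
  process E: level=0
    E->B: in-degree(B)=1, level(B)>=1
  process H: level=0
    H->A: in-degree(A)=0, level(A)=1, enqueue
  process G: level=1
  process F: level=1
    F->B: in-degree(B)=0, level(B)=2, enqueue
  process A: level=1
  process B: level=2
All levels: A:1, B:2, C:0, D:0, E:0, F:1, G:1, H:0
max level = 2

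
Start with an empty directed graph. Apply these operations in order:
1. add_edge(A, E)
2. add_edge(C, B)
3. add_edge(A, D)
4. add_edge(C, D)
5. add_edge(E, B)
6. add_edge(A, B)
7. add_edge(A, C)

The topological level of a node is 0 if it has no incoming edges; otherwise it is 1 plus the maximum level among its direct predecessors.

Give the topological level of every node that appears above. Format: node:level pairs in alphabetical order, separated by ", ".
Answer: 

Op 1: add_edge(A, E). Edges now: 1
Op 2: add_edge(C, B). Edges now: 2
Op 3: add_edge(A, D). Edges now: 3
Op 4: add_edge(C, D). Edges now: 4
Op 5: add_edge(E, B). Edges now: 5
Op 6: add_edge(A, B). Edges now: 6
Op 7: add_edge(A, C). Edges now: 7
Compute levels (Kahn BFS):
  sources (in-degree 0): A
  process A: level=0
    A->B: in-degree(B)=2, level(B)>=1
    A->C: in-degree(C)=0, level(C)=1, enqueue
    A->D: in-degree(D)=1, level(D)>=1
    A->E: in-degree(E)=0, level(E)=1, enqueue
  process C: level=1
    C->B: in-degree(B)=1, level(B)>=2
    C->D: in-degree(D)=0, level(D)=2, enqueue
  process E: level=1
    E->B: in-degree(B)=0, level(B)=2, enqueue
  process D: level=2
  process B: level=2
All levels: A:0, B:2, C:1, D:2, E:1

Answer: A:0, B:2, C:1, D:2, E:1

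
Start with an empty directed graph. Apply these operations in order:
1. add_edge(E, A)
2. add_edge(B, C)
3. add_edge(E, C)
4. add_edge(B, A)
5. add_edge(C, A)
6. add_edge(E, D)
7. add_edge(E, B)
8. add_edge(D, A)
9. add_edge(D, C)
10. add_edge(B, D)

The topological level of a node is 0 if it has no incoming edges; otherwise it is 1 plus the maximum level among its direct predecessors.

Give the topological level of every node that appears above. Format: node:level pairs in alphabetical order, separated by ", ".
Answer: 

Op 1: add_edge(E, A). Edges now: 1
Op 2: add_edge(B, C). Edges now: 2
Op 3: add_edge(E, C). Edges now: 3
Op 4: add_edge(B, A). Edges now: 4
Op 5: add_edge(C, A). Edges now: 5
Op 6: add_edge(E, D). Edges now: 6
Op 7: add_edge(E, B). Edges now: 7
Op 8: add_edge(D, A). Edges now: 8
Op 9: add_edge(D, C). Edges now: 9
Op 10: add_edge(B, D). Edges now: 10
Compute levels (Kahn BFS):
  sources (in-degree 0): E
  process E: level=0
    E->A: in-degree(A)=3, level(A)>=1
    E->B: in-degree(B)=0, level(B)=1, enqueue
    E->C: in-degree(C)=2, level(C)>=1
    E->D: in-degree(D)=1, level(D)>=1
  process B: level=1
    B->A: in-degree(A)=2, level(A)>=2
    B->C: in-degree(C)=1, level(C)>=2
    B->D: in-degree(D)=0, level(D)=2, enqueue
  process D: level=2
    D->A: in-degree(A)=1, level(A)>=3
    D->C: in-degree(C)=0, level(C)=3, enqueue
  process C: level=3
    C->A: in-degree(A)=0, level(A)=4, enqueue
  process A: level=4
All levels: A:4, B:1, C:3, D:2, E:0

Answer: A:4, B:1, C:3, D:2, E:0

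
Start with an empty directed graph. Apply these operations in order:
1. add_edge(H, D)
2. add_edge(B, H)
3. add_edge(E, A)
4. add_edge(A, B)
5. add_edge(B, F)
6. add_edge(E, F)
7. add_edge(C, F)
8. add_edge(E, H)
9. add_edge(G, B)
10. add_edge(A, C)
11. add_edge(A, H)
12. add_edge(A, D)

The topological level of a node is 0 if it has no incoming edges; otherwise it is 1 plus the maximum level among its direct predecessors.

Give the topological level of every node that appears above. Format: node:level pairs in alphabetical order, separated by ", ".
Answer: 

Answer: A:1, B:2, C:2, D:4, E:0, F:3, G:0, H:3

Derivation:
Op 1: add_edge(H, D). Edges now: 1
Op 2: add_edge(B, H). Edges now: 2
Op 3: add_edge(E, A). Edges now: 3
Op 4: add_edge(A, B). Edges now: 4
Op 5: add_edge(B, F). Edges now: 5
Op 6: add_edge(E, F). Edges now: 6
Op 7: add_edge(C, F). Edges now: 7
Op 8: add_edge(E, H). Edges now: 8
Op 9: add_edge(G, B). Edges now: 9
Op 10: add_edge(A, C). Edges now: 10
Op 11: add_edge(A, H). Edges now: 11
Op 12: add_edge(A, D). Edges now: 12
Compute levels (Kahn BFS):
  sources (in-degree 0): E, G
  process E: level=0
    E->A: in-degree(A)=0, level(A)=1, enqueue
    E->F: in-degree(F)=2, level(F)>=1
    E->H: in-degree(H)=2, level(H)>=1
  process G: level=0
    G->B: in-degree(B)=1, level(B)>=1
  process A: level=1
    A->B: in-degree(B)=0, level(B)=2, enqueue
    A->C: in-degree(C)=0, level(C)=2, enqueue
    A->D: in-degree(D)=1, level(D)>=2
    A->H: in-degree(H)=1, level(H)>=2
  process B: level=2
    B->F: in-degree(F)=1, level(F)>=3
    B->H: in-degree(H)=0, level(H)=3, enqueue
  process C: level=2
    C->F: in-degree(F)=0, level(F)=3, enqueue
  process H: level=3
    H->D: in-degree(D)=0, level(D)=4, enqueue
  process F: level=3
  process D: level=4
All levels: A:1, B:2, C:2, D:4, E:0, F:3, G:0, H:3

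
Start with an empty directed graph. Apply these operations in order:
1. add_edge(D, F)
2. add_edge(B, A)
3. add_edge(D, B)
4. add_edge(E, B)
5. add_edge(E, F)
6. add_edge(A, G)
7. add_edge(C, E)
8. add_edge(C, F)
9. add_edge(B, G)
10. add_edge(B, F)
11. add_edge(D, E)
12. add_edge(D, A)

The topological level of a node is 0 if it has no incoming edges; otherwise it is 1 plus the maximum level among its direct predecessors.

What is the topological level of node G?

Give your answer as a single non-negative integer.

Op 1: add_edge(D, F). Edges now: 1
Op 2: add_edge(B, A). Edges now: 2
Op 3: add_edge(D, B). Edges now: 3
Op 4: add_edge(E, B). Edges now: 4
Op 5: add_edge(E, F). Edges now: 5
Op 6: add_edge(A, G). Edges now: 6
Op 7: add_edge(C, E). Edges now: 7
Op 8: add_edge(C, F). Edges now: 8
Op 9: add_edge(B, G). Edges now: 9
Op 10: add_edge(B, F). Edges now: 10
Op 11: add_edge(D, E). Edges now: 11
Op 12: add_edge(D, A). Edges now: 12
Compute levels (Kahn BFS):
  sources (in-degree 0): C, D
  process C: level=0
    C->E: in-degree(E)=1, level(E)>=1
    C->F: in-degree(F)=3, level(F)>=1
  process D: level=0
    D->A: in-degree(A)=1, level(A)>=1
    D->B: in-degree(B)=1, level(B)>=1
    D->E: in-degree(E)=0, level(E)=1, enqueue
    D->F: in-degree(F)=2, level(F)>=1
  process E: level=1
    E->B: in-degree(B)=0, level(B)=2, enqueue
    E->F: in-degree(F)=1, level(F)>=2
  process B: level=2
    B->A: in-degree(A)=0, level(A)=3, enqueue
    B->F: in-degree(F)=0, level(F)=3, enqueue
    B->G: in-degree(G)=1, level(G)>=3
  process A: level=3
    A->G: in-degree(G)=0, level(G)=4, enqueue
  process F: level=3
  process G: level=4
All levels: A:3, B:2, C:0, D:0, E:1, F:3, G:4
level(G) = 4

Answer: 4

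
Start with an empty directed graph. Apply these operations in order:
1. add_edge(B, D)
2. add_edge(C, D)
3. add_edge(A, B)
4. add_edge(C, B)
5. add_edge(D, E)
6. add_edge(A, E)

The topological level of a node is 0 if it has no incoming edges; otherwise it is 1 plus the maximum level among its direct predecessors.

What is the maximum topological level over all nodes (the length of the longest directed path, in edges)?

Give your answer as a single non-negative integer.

Answer: 3

Derivation:
Op 1: add_edge(B, D). Edges now: 1
Op 2: add_edge(C, D). Edges now: 2
Op 3: add_edge(A, B). Edges now: 3
Op 4: add_edge(C, B). Edges now: 4
Op 5: add_edge(D, E). Edges now: 5
Op 6: add_edge(A, E). Edges now: 6
Compute levels (Kahn BFS):
  sources (in-degree 0): A, C
  process A: level=0
    A->B: in-degree(B)=1, level(B)>=1
    A->E: in-degree(E)=1, level(E)>=1
  process C: level=0
    C->B: in-degree(B)=0, level(B)=1, enqueue
    C->D: in-degree(D)=1, level(D)>=1
  process B: level=1
    B->D: in-degree(D)=0, level(D)=2, enqueue
  process D: level=2
    D->E: in-degree(E)=0, level(E)=3, enqueue
  process E: level=3
All levels: A:0, B:1, C:0, D:2, E:3
max level = 3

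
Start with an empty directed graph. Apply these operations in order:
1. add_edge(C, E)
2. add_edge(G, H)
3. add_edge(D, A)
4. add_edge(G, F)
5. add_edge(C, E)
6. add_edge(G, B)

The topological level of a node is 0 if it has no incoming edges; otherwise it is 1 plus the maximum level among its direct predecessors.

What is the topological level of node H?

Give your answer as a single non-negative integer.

Op 1: add_edge(C, E). Edges now: 1
Op 2: add_edge(G, H). Edges now: 2
Op 3: add_edge(D, A). Edges now: 3
Op 4: add_edge(G, F). Edges now: 4
Op 5: add_edge(C, E) (duplicate, no change). Edges now: 4
Op 6: add_edge(G, B). Edges now: 5
Compute levels (Kahn BFS):
  sources (in-degree 0): C, D, G
  process C: level=0
    C->E: in-degree(E)=0, level(E)=1, enqueue
  process D: level=0
    D->A: in-degree(A)=0, level(A)=1, enqueue
  process G: level=0
    G->B: in-degree(B)=0, level(B)=1, enqueue
    G->F: in-degree(F)=0, level(F)=1, enqueue
    G->H: in-degree(H)=0, level(H)=1, enqueue
  process E: level=1
  process A: level=1
  process B: level=1
  process F: level=1
  process H: level=1
All levels: A:1, B:1, C:0, D:0, E:1, F:1, G:0, H:1
level(H) = 1

Answer: 1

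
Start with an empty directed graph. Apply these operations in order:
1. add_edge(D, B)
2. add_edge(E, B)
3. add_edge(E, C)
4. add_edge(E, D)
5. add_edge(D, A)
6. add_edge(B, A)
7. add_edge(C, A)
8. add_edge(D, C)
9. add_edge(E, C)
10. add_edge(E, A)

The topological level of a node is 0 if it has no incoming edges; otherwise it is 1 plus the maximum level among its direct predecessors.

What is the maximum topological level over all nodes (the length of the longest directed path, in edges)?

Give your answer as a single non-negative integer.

Op 1: add_edge(D, B). Edges now: 1
Op 2: add_edge(E, B). Edges now: 2
Op 3: add_edge(E, C). Edges now: 3
Op 4: add_edge(E, D). Edges now: 4
Op 5: add_edge(D, A). Edges now: 5
Op 6: add_edge(B, A). Edges now: 6
Op 7: add_edge(C, A). Edges now: 7
Op 8: add_edge(D, C). Edges now: 8
Op 9: add_edge(E, C) (duplicate, no change). Edges now: 8
Op 10: add_edge(E, A). Edges now: 9
Compute levels (Kahn BFS):
  sources (in-degree 0): E
  process E: level=0
    E->A: in-degree(A)=3, level(A)>=1
    E->B: in-degree(B)=1, level(B)>=1
    E->C: in-degree(C)=1, level(C)>=1
    E->D: in-degree(D)=0, level(D)=1, enqueue
  process D: level=1
    D->A: in-degree(A)=2, level(A)>=2
    D->B: in-degree(B)=0, level(B)=2, enqueue
    D->C: in-degree(C)=0, level(C)=2, enqueue
  process B: level=2
    B->A: in-degree(A)=1, level(A)>=3
  process C: level=2
    C->A: in-degree(A)=0, level(A)=3, enqueue
  process A: level=3
All levels: A:3, B:2, C:2, D:1, E:0
max level = 3

Answer: 3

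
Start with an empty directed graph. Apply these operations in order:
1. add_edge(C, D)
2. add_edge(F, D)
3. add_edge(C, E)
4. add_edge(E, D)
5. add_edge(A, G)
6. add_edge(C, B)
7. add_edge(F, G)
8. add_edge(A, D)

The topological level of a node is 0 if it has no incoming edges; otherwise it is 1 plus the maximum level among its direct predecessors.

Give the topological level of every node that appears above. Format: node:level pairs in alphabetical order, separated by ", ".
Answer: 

Op 1: add_edge(C, D). Edges now: 1
Op 2: add_edge(F, D). Edges now: 2
Op 3: add_edge(C, E). Edges now: 3
Op 4: add_edge(E, D). Edges now: 4
Op 5: add_edge(A, G). Edges now: 5
Op 6: add_edge(C, B). Edges now: 6
Op 7: add_edge(F, G). Edges now: 7
Op 8: add_edge(A, D). Edges now: 8
Compute levels (Kahn BFS):
  sources (in-degree 0): A, C, F
  process A: level=0
    A->D: in-degree(D)=3, level(D)>=1
    A->G: in-degree(G)=1, level(G)>=1
  process C: level=0
    C->B: in-degree(B)=0, level(B)=1, enqueue
    C->D: in-degree(D)=2, level(D)>=1
    C->E: in-degree(E)=0, level(E)=1, enqueue
  process F: level=0
    F->D: in-degree(D)=1, level(D)>=1
    F->G: in-degree(G)=0, level(G)=1, enqueue
  process B: level=1
  process E: level=1
    E->D: in-degree(D)=0, level(D)=2, enqueue
  process G: level=1
  process D: level=2
All levels: A:0, B:1, C:0, D:2, E:1, F:0, G:1

Answer: A:0, B:1, C:0, D:2, E:1, F:0, G:1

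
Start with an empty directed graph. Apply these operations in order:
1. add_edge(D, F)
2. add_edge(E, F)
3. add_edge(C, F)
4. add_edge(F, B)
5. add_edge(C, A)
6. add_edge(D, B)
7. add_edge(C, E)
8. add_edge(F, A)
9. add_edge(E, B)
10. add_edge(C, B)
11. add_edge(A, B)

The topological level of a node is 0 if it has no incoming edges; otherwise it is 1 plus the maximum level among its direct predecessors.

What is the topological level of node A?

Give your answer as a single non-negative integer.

Answer: 3

Derivation:
Op 1: add_edge(D, F). Edges now: 1
Op 2: add_edge(E, F). Edges now: 2
Op 3: add_edge(C, F). Edges now: 3
Op 4: add_edge(F, B). Edges now: 4
Op 5: add_edge(C, A). Edges now: 5
Op 6: add_edge(D, B). Edges now: 6
Op 7: add_edge(C, E). Edges now: 7
Op 8: add_edge(F, A). Edges now: 8
Op 9: add_edge(E, B). Edges now: 9
Op 10: add_edge(C, B). Edges now: 10
Op 11: add_edge(A, B). Edges now: 11
Compute levels (Kahn BFS):
  sources (in-degree 0): C, D
  process C: level=0
    C->A: in-degree(A)=1, level(A)>=1
    C->B: in-degree(B)=4, level(B)>=1
    C->E: in-degree(E)=0, level(E)=1, enqueue
    C->F: in-degree(F)=2, level(F)>=1
  process D: level=0
    D->B: in-degree(B)=3, level(B)>=1
    D->F: in-degree(F)=1, level(F)>=1
  process E: level=1
    E->B: in-degree(B)=2, level(B)>=2
    E->F: in-degree(F)=0, level(F)=2, enqueue
  process F: level=2
    F->A: in-degree(A)=0, level(A)=3, enqueue
    F->B: in-degree(B)=1, level(B)>=3
  process A: level=3
    A->B: in-degree(B)=0, level(B)=4, enqueue
  process B: level=4
All levels: A:3, B:4, C:0, D:0, E:1, F:2
level(A) = 3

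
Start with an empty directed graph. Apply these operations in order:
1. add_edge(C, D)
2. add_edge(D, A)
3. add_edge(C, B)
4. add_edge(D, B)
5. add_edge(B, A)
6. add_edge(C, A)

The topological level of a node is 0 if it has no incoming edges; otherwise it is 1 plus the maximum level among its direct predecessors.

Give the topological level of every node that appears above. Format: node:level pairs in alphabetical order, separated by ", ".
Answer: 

Answer: A:3, B:2, C:0, D:1

Derivation:
Op 1: add_edge(C, D). Edges now: 1
Op 2: add_edge(D, A). Edges now: 2
Op 3: add_edge(C, B). Edges now: 3
Op 4: add_edge(D, B). Edges now: 4
Op 5: add_edge(B, A). Edges now: 5
Op 6: add_edge(C, A). Edges now: 6
Compute levels (Kahn BFS):
  sources (in-degree 0): C
  process C: level=0
    C->A: in-degree(A)=2, level(A)>=1
    C->B: in-degree(B)=1, level(B)>=1
    C->D: in-degree(D)=0, level(D)=1, enqueue
  process D: level=1
    D->A: in-degree(A)=1, level(A)>=2
    D->B: in-degree(B)=0, level(B)=2, enqueue
  process B: level=2
    B->A: in-degree(A)=0, level(A)=3, enqueue
  process A: level=3
All levels: A:3, B:2, C:0, D:1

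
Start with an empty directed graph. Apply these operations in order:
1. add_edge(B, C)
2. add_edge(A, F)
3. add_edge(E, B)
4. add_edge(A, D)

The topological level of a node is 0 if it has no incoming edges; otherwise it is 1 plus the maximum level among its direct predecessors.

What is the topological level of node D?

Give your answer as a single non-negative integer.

Op 1: add_edge(B, C). Edges now: 1
Op 2: add_edge(A, F). Edges now: 2
Op 3: add_edge(E, B). Edges now: 3
Op 4: add_edge(A, D). Edges now: 4
Compute levels (Kahn BFS):
  sources (in-degree 0): A, E
  process A: level=0
    A->D: in-degree(D)=0, level(D)=1, enqueue
    A->F: in-degree(F)=0, level(F)=1, enqueue
  process E: level=0
    E->B: in-degree(B)=0, level(B)=1, enqueue
  process D: level=1
  process F: level=1
  process B: level=1
    B->C: in-degree(C)=0, level(C)=2, enqueue
  process C: level=2
All levels: A:0, B:1, C:2, D:1, E:0, F:1
level(D) = 1

Answer: 1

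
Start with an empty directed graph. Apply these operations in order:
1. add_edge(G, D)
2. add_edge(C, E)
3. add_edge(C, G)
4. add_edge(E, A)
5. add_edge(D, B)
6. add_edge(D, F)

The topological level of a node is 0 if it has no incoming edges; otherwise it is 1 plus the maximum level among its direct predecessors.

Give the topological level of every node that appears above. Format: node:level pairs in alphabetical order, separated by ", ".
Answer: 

Answer: A:2, B:3, C:0, D:2, E:1, F:3, G:1

Derivation:
Op 1: add_edge(G, D). Edges now: 1
Op 2: add_edge(C, E). Edges now: 2
Op 3: add_edge(C, G). Edges now: 3
Op 4: add_edge(E, A). Edges now: 4
Op 5: add_edge(D, B). Edges now: 5
Op 6: add_edge(D, F). Edges now: 6
Compute levels (Kahn BFS):
  sources (in-degree 0): C
  process C: level=0
    C->E: in-degree(E)=0, level(E)=1, enqueue
    C->G: in-degree(G)=0, level(G)=1, enqueue
  process E: level=1
    E->A: in-degree(A)=0, level(A)=2, enqueue
  process G: level=1
    G->D: in-degree(D)=0, level(D)=2, enqueue
  process A: level=2
  process D: level=2
    D->B: in-degree(B)=0, level(B)=3, enqueue
    D->F: in-degree(F)=0, level(F)=3, enqueue
  process B: level=3
  process F: level=3
All levels: A:2, B:3, C:0, D:2, E:1, F:3, G:1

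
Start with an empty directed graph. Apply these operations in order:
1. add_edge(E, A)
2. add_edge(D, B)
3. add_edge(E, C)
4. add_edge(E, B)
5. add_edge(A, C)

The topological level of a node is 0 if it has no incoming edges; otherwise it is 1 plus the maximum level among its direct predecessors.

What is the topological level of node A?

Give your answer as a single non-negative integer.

Answer: 1

Derivation:
Op 1: add_edge(E, A). Edges now: 1
Op 2: add_edge(D, B). Edges now: 2
Op 3: add_edge(E, C). Edges now: 3
Op 4: add_edge(E, B). Edges now: 4
Op 5: add_edge(A, C). Edges now: 5
Compute levels (Kahn BFS):
  sources (in-degree 0): D, E
  process D: level=0
    D->B: in-degree(B)=1, level(B)>=1
  process E: level=0
    E->A: in-degree(A)=0, level(A)=1, enqueue
    E->B: in-degree(B)=0, level(B)=1, enqueue
    E->C: in-degree(C)=1, level(C)>=1
  process A: level=1
    A->C: in-degree(C)=0, level(C)=2, enqueue
  process B: level=1
  process C: level=2
All levels: A:1, B:1, C:2, D:0, E:0
level(A) = 1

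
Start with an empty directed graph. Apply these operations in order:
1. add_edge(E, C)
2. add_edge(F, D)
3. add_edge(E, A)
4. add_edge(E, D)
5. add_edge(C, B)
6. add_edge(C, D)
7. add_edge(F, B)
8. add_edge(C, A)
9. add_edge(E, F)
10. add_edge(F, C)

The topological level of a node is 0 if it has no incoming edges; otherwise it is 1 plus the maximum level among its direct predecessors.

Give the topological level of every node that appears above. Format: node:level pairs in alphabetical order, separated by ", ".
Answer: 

Answer: A:3, B:3, C:2, D:3, E:0, F:1

Derivation:
Op 1: add_edge(E, C). Edges now: 1
Op 2: add_edge(F, D). Edges now: 2
Op 3: add_edge(E, A). Edges now: 3
Op 4: add_edge(E, D). Edges now: 4
Op 5: add_edge(C, B). Edges now: 5
Op 6: add_edge(C, D). Edges now: 6
Op 7: add_edge(F, B). Edges now: 7
Op 8: add_edge(C, A). Edges now: 8
Op 9: add_edge(E, F). Edges now: 9
Op 10: add_edge(F, C). Edges now: 10
Compute levels (Kahn BFS):
  sources (in-degree 0): E
  process E: level=0
    E->A: in-degree(A)=1, level(A)>=1
    E->C: in-degree(C)=1, level(C)>=1
    E->D: in-degree(D)=2, level(D)>=1
    E->F: in-degree(F)=0, level(F)=1, enqueue
  process F: level=1
    F->B: in-degree(B)=1, level(B)>=2
    F->C: in-degree(C)=0, level(C)=2, enqueue
    F->D: in-degree(D)=1, level(D)>=2
  process C: level=2
    C->A: in-degree(A)=0, level(A)=3, enqueue
    C->B: in-degree(B)=0, level(B)=3, enqueue
    C->D: in-degree(D)=0, level(D)=3, enqueue
  process A: level=3
  process B: level=3
  process D: level=3
All levels: A:3, B:3, C:2, D:3, E:0, F:1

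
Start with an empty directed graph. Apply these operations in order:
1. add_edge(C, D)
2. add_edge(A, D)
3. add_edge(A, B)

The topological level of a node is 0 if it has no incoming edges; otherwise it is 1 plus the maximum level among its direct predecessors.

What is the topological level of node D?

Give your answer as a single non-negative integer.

Op 1: add_edge(C, D). Edges now: 1
Op 2: add_edge(A, D). Edges now: 2
Op 3: add_edge(A, B). Edges now: 3
Compute levels (Kahn BFS):
  sources (in-degree 0): A, C
  process A: level=0
    A->B: in-degree(B)=0, level(B)=1, enqueue
    A->D: in-degree(D)=1, level(D)>=1
  process C: level=0
    C->D: in-degree(D)=0, level(D)=1, enqueue
  process B: level=1
  process D: level=1
All levels: A:0, B:1, C:0, D:1
level(D) = 1

Answer: 1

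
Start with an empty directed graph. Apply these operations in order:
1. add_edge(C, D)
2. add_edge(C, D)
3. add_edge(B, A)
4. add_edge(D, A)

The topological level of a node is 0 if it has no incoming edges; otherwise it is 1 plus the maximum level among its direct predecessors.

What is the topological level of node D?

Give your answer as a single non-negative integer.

Answer: 1

Derivation:
Op 1: add_edge(C, D). Edges now: 1
Op 2: add_edge(C, D) (duplicate, no change). Edges now: 1
Op 3: add_edge(B, A). Edges now: 2
Op 4: add_edge(D, A). Edges now: 3
Compute levels (Kahn BFS):
  sources (in-degree 0): B, C
  process B: level=0
    B->A: in-degree(A)=1, level(A)>=1
  process C: level=0
    C->D: in-degree(D)=0, level(D)=1, enqueue
  process D: level=1
    D->A: in-degree(A)=0, level(A)=2, enqueue
  process A: level=2
All levels: A:2, B:0, C:0, D:1
level(D) = 1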